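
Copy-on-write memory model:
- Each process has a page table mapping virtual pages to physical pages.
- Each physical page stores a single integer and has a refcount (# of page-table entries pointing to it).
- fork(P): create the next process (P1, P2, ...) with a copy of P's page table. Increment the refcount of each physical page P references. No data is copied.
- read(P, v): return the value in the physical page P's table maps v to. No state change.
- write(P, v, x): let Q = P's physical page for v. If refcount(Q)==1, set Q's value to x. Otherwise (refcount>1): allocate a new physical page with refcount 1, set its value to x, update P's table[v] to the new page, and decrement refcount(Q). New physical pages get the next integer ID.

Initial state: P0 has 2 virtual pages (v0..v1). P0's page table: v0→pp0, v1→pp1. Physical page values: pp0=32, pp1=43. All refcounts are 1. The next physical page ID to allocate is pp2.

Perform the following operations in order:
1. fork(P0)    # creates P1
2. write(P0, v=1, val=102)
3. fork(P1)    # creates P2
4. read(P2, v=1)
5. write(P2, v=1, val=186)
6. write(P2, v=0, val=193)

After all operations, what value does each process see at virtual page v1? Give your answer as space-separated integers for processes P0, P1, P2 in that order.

Op 1: fork(P0) -> P1. 2 ppages; refcounts: pp0:2 pp1:2
Op 2: write(P0, v1, 102). refcount(pp1)=2>1 -> COPY to pp2. 3 ppages; refcounts: pp0:2 pp1:1 pp2:1
Op 3: fork(P1) -> P2. 3 ppages; refcounts: pp0:3 pp1:2 pp2:1
Op 4: read(P2, v1) -> 43. No state change.
Op 5: write(P2, v1, 186). refcount(pp1)=2>1 -> COPY to pp3. 4 ppages; refcounts: pp0:3 pp1:1 pp2:1 pp3:1
Op 6: write(P2, v0, 193). refcount(pp0)=3>1 -> COPY to pp4. 5 ppages; refcounts: pp0:2 pp1:1 pp2:1 pp3:1 pp4:1
P0: v1 -> pp2 = 102
P1: v1 -> pp1 = 43
P2: v1 -> pp3 = 186

Answer: 102 43 186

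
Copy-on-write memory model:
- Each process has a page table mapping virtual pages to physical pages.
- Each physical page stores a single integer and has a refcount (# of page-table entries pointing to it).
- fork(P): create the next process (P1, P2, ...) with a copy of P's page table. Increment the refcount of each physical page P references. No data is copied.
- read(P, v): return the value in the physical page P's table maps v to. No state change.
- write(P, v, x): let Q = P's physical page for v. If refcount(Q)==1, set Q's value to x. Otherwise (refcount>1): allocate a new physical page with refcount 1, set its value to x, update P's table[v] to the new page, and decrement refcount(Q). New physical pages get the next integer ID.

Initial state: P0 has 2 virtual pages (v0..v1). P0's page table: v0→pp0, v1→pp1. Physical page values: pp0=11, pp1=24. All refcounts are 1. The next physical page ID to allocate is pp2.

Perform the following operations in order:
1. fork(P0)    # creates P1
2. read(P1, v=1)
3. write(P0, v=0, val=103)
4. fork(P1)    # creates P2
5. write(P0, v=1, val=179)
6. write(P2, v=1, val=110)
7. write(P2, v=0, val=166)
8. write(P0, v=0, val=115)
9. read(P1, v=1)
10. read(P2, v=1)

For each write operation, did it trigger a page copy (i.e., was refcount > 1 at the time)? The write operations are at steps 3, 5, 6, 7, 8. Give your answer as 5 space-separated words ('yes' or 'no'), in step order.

Op 1: fork(P0) -> P1. 2 ppages; refcounts: pp0:2 pp1:2
Op 2: read(P1, v1) -> 24. No state change.
Op 3: write(P0, v0, 103). refcount(pp0)=2>1 -> COPY to pp2. 3 ppages; refcounts: pp0:1 pp1:2 pp2:1
Op 4: fork(P1) -> P2. 3 ppages; refcounts: pp0:2 pp1:3 pp2:1
Op 5: write(P0, v1, 179). refcount(pp1)=3>1 -> COPY to pp3. 4 ppages; refcounts: pp0:2 pp1:2 pp2:1 pp3:1
Op 6: write(P2, v1, 110). refcount(pp1)=2>1 -> COPY to pp4. 5 ppages; refcounts: pp0:2 pp1:1 pp2:1 pp3:1 pp4:1
Op 7: write(P2, v0, 166). refcount(pp0)=2>1 -> COPY to pp5. 6 ppages; refcounts: pp0:1 pp1:1 pp2:1 pp3:1 pp4:1 pp5:1
Op 8: write(P0, v0, 115). refcount(pp2)=1 -> write in place. 6 ppages; refcounts: pp0:1 pp1:1 pp2:1 pp3:1 pp4:1 pp5:1
Op 9: read(P1, v1) -> 24. No state change.
Op 10: read(P2, v1) -> 110. No state change.

yes yes yes yes no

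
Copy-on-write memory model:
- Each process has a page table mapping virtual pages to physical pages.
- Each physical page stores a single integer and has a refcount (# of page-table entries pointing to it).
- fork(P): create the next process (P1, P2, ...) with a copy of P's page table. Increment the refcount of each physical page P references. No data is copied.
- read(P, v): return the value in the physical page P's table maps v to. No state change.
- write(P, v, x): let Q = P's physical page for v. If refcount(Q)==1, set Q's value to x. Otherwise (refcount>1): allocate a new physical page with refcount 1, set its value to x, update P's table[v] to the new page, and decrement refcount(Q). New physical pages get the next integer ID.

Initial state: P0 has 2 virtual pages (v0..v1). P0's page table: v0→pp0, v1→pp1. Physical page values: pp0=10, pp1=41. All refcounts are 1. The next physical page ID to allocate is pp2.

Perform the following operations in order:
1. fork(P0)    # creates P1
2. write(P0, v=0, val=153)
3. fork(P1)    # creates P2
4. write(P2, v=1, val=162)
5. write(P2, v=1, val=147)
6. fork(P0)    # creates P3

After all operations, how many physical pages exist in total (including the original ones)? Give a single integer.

Answer: 4

Derivation:
Op 1: fork(P0) -> P1. 2 ppages; refcounts: pp0:2 pp1:2
Op 2: write(P0, v0, 153). refcount(pp0)=2>1 -> COPY to pp2. 3 ppages; refcounts: pp0:1 pp1:2 pp2:1
Op 3: fork(P1) -> P2. 3 ppages; refcounts: pp0:2 pp1:3 pp2:1
Op 4: write(P2, v1, 162). refcount(pp1)=3>1 -> COPY to pp3. 4 ppages; refcounts: pp0:2 pp1:2 pp2:1 pp3:1
Op 5: write(P2, v1, 147). refcount(pp3)=1 -> write in place. 4 ppages; refcounts: pp0:2 pp1:2 pp2:1 pp3:1
Op 6: fork(P0) -> P3. 4 ppages; refcounts: pp0:2 pp1:3 pp2:2 pp3:1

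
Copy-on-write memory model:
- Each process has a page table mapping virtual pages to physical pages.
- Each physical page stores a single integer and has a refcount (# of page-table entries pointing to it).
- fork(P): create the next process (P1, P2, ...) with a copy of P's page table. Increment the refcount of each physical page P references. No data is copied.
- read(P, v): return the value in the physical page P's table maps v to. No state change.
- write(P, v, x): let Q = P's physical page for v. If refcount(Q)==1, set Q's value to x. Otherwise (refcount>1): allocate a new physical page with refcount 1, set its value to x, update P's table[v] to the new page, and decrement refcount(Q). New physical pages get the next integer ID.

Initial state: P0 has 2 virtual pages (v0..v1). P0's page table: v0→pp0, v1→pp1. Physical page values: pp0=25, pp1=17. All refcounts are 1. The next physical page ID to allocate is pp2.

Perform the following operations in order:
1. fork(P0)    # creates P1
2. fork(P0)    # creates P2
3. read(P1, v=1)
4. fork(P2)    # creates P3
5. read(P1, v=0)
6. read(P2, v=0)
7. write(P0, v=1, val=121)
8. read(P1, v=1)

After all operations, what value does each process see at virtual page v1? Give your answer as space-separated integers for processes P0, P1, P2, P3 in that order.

Op 1: fork(P0) -> P1. 2 ppages; refcounts: pp0:2 pp1:2
Op 2: fork(P0) -> P2. 2 ppages; refcounts: pp0:3 pp1:3
Op 3: read(P1, v1) -> 17. No state change.
Op 4: fork(P2) -> P3. 2 ppages; refcounts: pp0:4 pp1:4
Op 5: read(P1, v0) -> 25. No state change.
Op 6: read(P2, v0) -> 25. No state change.
Op 7: write(P0, v1, 121). refcount(pp1)=4>1 -> COPY to pp2. 3 ppages; refcounts: pp0:4 pp1:3 pp2:1
Op 8: read(P1, v1) -> 17. No state change.
P0: v1 -> pp2 = 121
P1: v1 -> pp1 = 17
P2: v1 -> pp1 = 17
P3: v1 -> pp1 = 17

Answer: 121 17 17 17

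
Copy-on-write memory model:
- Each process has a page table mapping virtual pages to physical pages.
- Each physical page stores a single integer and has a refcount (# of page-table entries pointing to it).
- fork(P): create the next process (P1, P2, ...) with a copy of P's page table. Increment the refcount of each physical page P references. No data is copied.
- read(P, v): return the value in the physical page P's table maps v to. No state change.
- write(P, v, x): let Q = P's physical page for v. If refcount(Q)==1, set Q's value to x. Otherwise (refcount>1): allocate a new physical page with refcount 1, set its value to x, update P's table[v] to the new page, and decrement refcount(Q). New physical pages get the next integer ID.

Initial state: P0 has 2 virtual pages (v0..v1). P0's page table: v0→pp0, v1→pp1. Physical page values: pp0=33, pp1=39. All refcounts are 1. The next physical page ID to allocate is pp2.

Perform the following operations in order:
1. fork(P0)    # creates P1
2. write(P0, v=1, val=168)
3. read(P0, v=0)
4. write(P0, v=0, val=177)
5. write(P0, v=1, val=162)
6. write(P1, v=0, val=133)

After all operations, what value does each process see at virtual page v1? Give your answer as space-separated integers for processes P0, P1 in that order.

Op 1: fork(P0) -> P1. 2 ppages; refcounts: pp0:2 pp1:2
Op 2: write(P0, v1, 168). refcount(pp1)=2>1 -> COPY to pp2. 3 ppages; refcounts: pp0:2 pp1:1 pp2:1
Op 3: read(P0, v0) -> 33. No state change.
Op 4: write(P0, v0, 177). refcount(pp0)=2>1 -> COPY to pp3. 4 ppages; refcounts: pp0:1 pp1:1 pp2:1 pp3:1
Op 5: write(P0, v1, 162). refcount(pp2)=1 -> write in place. 4 ppages; refcounts: pp0:1 pp1:1 pp2:1 pp3:1
Op 6: write(P1, v0, 133). refcount(pp0)=1 -> write in place. 4 ppages; refcounts: pp0:1 pp1:1 pp2:1 pp3:1
P0: v1 -> pp2 = 162
P1: v1 -> pp1 = 39

Answer: 162 39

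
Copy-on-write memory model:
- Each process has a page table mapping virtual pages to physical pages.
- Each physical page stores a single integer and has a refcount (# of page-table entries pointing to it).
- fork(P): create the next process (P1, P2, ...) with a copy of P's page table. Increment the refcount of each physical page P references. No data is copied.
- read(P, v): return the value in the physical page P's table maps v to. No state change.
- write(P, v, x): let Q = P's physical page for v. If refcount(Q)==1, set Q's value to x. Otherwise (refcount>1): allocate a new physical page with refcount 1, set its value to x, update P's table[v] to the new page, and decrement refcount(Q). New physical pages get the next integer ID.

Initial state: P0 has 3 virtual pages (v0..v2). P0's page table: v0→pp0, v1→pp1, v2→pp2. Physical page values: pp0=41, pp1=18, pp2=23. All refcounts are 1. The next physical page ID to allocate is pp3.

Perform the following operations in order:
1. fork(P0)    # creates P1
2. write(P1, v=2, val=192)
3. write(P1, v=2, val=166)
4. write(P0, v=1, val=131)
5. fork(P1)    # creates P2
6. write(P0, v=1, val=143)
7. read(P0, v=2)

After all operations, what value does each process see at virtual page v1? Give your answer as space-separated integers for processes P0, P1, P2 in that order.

Op 1: fork(P0) -> P1. 3 ppages; refcounts: pp0:2 pp1:2 pp2:2
Op 2: write(P1, v2, 192). refcount(pp2)=2>1 -> COPY to pp3. 4 ppages; refcounts: pp0:2 pp1:2 pp2:1 pp3:1
Op 3: write(P1, v2, 166). refcount(pp3)=1 -> write in place. 4 ppages; refcounts: pp0:2 pp1:2 pp2:1 pp3:1
Op 4: write(P0, v1, 131). refcount(pp1)=2>1 -> COPY to pp4. 5 ppages; refcounts: pp0:2 pp1:1 pp2:1 pp3:1 pp4:1
Op 5: fork(P1) -> P2. 5 ppages; refcounts: pp0:3 pp1:2 pp2:1 pp3:2 pp4:1
Op 6: write(P0, v1, 143). refcount(pp4)=1 -> write in place. 5 ppages; refcounts: pp0:3 pp1:2 pp2:1 pp3:2 pp4:1
Op 7: read(P0, v2) -> 23. No state change.
P0: v1 -> pp4 = 143
P1: v1 -> pp1 = 18
P2: v1 -> pp1 = 18

Answer: 143 18 18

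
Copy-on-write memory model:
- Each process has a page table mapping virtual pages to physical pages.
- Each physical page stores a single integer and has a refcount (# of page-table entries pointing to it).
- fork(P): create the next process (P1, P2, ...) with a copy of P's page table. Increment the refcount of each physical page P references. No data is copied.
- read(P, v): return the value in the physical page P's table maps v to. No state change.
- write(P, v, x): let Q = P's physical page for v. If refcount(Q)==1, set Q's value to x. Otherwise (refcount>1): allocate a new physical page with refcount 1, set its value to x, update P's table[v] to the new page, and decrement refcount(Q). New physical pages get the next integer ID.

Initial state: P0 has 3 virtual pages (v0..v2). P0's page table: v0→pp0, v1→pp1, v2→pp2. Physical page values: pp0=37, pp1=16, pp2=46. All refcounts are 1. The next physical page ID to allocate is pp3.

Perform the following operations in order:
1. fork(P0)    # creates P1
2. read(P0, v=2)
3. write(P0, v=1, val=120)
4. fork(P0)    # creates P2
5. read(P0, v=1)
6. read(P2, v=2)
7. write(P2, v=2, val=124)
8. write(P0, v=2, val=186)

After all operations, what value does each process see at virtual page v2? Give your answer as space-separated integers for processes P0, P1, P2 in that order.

Answer: 186 46 124

Derivation:
Op 1: fork(P0) -> P1. 3 ppages; refcounts: pp0:2 pp1:2 pp2:2
Op 2: read(P0, v2) -> 46. No state change.
Op 3: write(P0, v1, 120). refcount(pp1)=2>1 -> COPY to pp3. 4 ppages; refcounts: pp0:2 pp1:1 pp2:2 pp3:1
Op 4: fork(P0) -> P2. 4 ppages; refcounts: pp0:3 pp1:1 pp2:3 pp3:2
Op 5: read(P0, v1) -> 120. No state change.
Op 6: read(P2, v2) -> 46. No state change.
Op 7: write(P2, v2, 124). refcount(pp2)=3>1 -> COPY to pp4. 5 ppages; refcounts: pp0:3 pp1:1 pp2:2 pp3:2 pp4:1
Op 8: write(P0, v2, 186). refcount(pp2)=2>1 -> COPY to pp5. 6 ppages; refcounts: pp0:3 pp1:1 pp2:1 pp3:2 pp4:1 pp5:1
P0: v2 -> pp5 = 186
P1: v2 -> pp2 = 46
P2: v2 -> pp4 = 124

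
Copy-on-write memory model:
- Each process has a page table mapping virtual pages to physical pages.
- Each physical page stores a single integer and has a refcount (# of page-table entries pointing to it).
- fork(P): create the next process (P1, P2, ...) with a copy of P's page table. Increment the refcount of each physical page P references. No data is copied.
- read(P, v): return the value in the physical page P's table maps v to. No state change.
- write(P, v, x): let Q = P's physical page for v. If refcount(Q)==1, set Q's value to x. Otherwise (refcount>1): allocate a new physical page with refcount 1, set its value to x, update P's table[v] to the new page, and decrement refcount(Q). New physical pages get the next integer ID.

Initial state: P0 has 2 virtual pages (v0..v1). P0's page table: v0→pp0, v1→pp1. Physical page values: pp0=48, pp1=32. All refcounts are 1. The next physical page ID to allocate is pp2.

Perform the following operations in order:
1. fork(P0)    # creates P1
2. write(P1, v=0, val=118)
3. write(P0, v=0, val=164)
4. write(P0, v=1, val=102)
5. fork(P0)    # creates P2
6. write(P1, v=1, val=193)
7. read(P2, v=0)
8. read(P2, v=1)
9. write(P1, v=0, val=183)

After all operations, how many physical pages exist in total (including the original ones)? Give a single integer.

Op 1: fork(P0) -> P1. 2 ppages; refcounts: pp0:2 pp1:2
Op 2: write(P1, v0, 118). refcount(pp0)=2>1 -> COPY to pp2. 3 ppages; refcounts: pp0:1 pp1:2 pp2:1
Op 3: write(P0, v0, 164). refcount(pp0)=1 -> write in place. 3 ppages; refcounts: pp0:1 pp1:2 pp2:1
Op 4: write(P0, v1, 102). refcount(pp1)=2>1 -> COPY to pp3. 4 ppages; refcounts: pp0:1 pp1:1 pp2:1 pp3:1
Op 5: fork(P0) -> P2. 4 ppages; refcounts: pp0:2 pp1:1 pp2:1 pp3:2
Op 6: write(P1, v1, 193). refcount(pp1)=1 -> write in place. 4 ppages; refcounts: pp0:2 pp1:1 pp2:1 pp3:2
Op 7: read(P2, v0) -> 164. No state change.
Op 8: read(P2, v1) -> 102. No state change.
Op 9: write(P1, v0, 183). refcount(pp2)=1 -> write in place. 4 ppages; refcounts: pp0:2 pp1:1 pp2:1 pp3:2

Answer: 4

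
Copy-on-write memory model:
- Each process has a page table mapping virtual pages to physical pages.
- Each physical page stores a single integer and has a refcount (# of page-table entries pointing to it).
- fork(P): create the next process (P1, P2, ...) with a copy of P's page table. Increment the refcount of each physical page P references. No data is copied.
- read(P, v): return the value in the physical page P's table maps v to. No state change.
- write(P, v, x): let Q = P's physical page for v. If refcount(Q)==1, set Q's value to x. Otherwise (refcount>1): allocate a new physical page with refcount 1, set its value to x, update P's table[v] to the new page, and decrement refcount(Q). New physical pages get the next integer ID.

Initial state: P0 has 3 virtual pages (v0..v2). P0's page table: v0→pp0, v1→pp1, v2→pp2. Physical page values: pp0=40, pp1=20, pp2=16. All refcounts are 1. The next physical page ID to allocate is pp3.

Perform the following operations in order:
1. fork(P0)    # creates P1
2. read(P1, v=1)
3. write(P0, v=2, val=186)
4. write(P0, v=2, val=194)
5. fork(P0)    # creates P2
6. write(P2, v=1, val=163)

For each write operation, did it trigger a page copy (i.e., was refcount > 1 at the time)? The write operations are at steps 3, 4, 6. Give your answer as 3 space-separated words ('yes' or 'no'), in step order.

Op 1: fork(P0) -> P1. 3 ppages; refcounts: pp0:2 pp1:2 pp2:2
Op 2: read(P1, v1) -> 20. No state change.
Op 3: write(P0, v2, 186). refcount(pp2)=2>1 -> COPY to pp3. 4 ppages; refcounts: pp0:2 pp1:2 pp2:1 pp3:1
Op 4: write(P0, v2, 194). refcount(pp3)=1 -> write in place. 4 ppages; refcounts: pp0:2 pp1:2 pp2:1 pp3:1
Op 5: fork(P0) -> P2. 4 ppages; refcounts: pp0:3 pp1:3 pp2:1 pp3:2
Op 6: write(P2, v1, 163). refcount(pp1)=3>1 -> COPY to pp4. 5 ppages; refcounts: pp0:3 pp1:2 pp2:1 pp3:2 pp4:1

yes no yes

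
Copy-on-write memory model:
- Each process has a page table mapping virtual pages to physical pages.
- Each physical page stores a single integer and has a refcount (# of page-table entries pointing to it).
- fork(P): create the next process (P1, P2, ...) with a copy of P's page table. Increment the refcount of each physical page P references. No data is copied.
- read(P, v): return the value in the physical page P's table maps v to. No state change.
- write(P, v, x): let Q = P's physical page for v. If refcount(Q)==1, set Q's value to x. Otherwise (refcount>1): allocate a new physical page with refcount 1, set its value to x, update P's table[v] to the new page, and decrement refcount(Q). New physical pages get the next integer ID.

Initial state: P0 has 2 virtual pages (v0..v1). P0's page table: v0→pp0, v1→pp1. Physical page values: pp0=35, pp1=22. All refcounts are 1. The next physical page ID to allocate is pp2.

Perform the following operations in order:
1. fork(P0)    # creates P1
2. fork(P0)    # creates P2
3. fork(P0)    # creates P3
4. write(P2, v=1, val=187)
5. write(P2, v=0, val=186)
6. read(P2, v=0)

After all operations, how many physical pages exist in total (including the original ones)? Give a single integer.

Answer: 4

Derivation:
Op 1: fork(P0) -> P1. 2 ppages; refcounts: pp0:2 pp1:2
Op 2: fork(P0) -> P2. 2 ppages; refcounts: pp0:3 pp1:3
Op 3: fork(P0) -> P3. 2 ppages; refcounts: pp0:4 pp1:4
Op 4: write(P2, v1, 187). refcount(pp1)=4>1 -> COPY to pp2. 3 ppages; refcounts: pp0:4 pp1:3 pp2:1
Op 5: write(P2, v0, 186). refcount(pp0)=4>1 -> COPY to pp3. 4 ppages; refcounts: pp0:3 pp1:3 pp2:1 pp3:1
Op 6: read(P2, v0) -> 186. No state change.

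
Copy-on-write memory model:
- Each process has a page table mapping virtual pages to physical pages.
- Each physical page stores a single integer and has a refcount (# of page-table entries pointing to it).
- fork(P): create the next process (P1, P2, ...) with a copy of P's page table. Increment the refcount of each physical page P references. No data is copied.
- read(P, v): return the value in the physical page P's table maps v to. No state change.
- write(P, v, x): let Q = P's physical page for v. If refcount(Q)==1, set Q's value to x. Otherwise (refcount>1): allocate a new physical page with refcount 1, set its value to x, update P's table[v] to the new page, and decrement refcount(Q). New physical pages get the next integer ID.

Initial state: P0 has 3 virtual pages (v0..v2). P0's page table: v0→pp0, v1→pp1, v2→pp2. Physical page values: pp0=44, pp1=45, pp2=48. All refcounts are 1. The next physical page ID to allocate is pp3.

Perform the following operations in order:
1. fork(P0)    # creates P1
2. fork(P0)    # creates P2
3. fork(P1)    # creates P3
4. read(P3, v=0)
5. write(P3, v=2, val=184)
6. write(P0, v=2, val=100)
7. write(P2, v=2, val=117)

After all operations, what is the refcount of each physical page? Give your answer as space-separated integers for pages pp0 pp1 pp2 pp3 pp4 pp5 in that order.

Op 1: fork(P0) -> P1. 3 ppages; refcounts: pp0:2 pp1:2 pp2:2
Op 2: fork(P0) -> P2. 3 ppages; refcounts: pp0:3 pp1:3 pp2:3
Op 3: fork(P1) -> P3. 3 ppages; refcounts: pp0:4 pp1:4 pp2:4
Op 4: read(P3, v0) -> 44. No state change.
Op 5: write(P3, v2, 184). refcount(pp2)=4>1 -> COPY to pp3. 4 ppages; refcounts: pp0:4 pp1:4 pp2:3 pp3:1
Op 6: write(P0, v2, 100). refcount(pp2)=3>1 -> COPY to pp4. 5 ppages; refcounts: pp0:4 pp1:4 pp2:2 pp3:1 pp4:1
Op 7: write(P2, v2, 117). refcount(pp2)=2>1 -> COPY to pp5. 6 ppages; refcounts: pp0:4 pp1:4 pp2:1 pp3:1 pp4:1 pp5:1

Answer: 4 4 1 1 1 1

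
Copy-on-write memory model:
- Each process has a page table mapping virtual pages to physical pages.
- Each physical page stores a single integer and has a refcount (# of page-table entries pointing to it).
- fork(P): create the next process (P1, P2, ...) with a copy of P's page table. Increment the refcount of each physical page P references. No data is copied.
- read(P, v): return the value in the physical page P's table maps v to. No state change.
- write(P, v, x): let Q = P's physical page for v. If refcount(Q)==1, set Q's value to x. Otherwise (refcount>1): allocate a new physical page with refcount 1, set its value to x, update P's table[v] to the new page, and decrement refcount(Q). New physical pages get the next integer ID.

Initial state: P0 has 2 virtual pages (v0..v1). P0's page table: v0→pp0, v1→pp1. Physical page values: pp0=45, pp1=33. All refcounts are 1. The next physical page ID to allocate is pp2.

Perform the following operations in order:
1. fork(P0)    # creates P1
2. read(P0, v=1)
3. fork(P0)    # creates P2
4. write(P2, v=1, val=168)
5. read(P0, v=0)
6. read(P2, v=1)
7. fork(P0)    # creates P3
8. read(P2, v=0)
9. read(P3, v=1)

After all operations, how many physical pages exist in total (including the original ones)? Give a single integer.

Answer: 3

Derivation:
Op 1: fork(P0) -> P1. 2 ppages; refcounts: pp0:2 pp1:2
Op 2: read(P0, v1) -> 33. No state change.
Op 3: fork(P0) -> P2. 2 ppages; refcounts: pp0:3 pp1:3
Op 4: write(P2, v1, 168). refcount(pp1)=3>1 -> COPY to pp2. 3 ppages; refcounts: pp0:3 pp1:2 pp2:1
Op 5: read(P0, v0) -> 45. No state change.
Op 6: read(P2, v1) -> 168. No state change.
Op 7: fork(P0) -> P3. 3 ppages; refcounts: pp0:4 pp1:3 pp2:1
Op 8: read(P2, v0) -> 45. No state change.
Op 9: read(P3, v1) -> 33. No state change.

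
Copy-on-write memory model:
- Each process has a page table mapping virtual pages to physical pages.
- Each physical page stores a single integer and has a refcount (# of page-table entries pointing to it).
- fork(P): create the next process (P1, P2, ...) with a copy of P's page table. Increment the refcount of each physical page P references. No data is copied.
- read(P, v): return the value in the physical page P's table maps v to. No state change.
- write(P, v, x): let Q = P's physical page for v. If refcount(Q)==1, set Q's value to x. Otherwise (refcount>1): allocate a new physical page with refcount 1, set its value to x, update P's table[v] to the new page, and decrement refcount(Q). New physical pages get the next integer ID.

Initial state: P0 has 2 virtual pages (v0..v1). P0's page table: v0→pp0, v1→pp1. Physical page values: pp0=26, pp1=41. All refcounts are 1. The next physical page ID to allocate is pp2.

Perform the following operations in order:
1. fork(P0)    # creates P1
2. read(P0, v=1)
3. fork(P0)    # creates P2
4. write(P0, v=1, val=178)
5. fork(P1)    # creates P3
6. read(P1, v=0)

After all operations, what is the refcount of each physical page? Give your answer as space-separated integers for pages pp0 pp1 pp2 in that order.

Op 1: fork(P0) -> P1. 2 ppages; refcounts: pp0:2 pp1:2
Op 2: read(P0, v1) -> 41. No state change.
Op 3: fork(P0) -> P2. 2 ppages; refcounts: pp0:3 pp1:3
Op 4: write(P0, v1, 178). refcount(pp1)=3>1 -> COPY to pp2. 3 ppages; refcounts: pp0:3 pp1:2 pp2:1
Op 5: fork(P1) -> P3. 3 ppages; refcounts: pp0:4 pp1:3 pp2:1
Op 6: read(P1, v0) -> 26. No state change.

Answer: 4 3 1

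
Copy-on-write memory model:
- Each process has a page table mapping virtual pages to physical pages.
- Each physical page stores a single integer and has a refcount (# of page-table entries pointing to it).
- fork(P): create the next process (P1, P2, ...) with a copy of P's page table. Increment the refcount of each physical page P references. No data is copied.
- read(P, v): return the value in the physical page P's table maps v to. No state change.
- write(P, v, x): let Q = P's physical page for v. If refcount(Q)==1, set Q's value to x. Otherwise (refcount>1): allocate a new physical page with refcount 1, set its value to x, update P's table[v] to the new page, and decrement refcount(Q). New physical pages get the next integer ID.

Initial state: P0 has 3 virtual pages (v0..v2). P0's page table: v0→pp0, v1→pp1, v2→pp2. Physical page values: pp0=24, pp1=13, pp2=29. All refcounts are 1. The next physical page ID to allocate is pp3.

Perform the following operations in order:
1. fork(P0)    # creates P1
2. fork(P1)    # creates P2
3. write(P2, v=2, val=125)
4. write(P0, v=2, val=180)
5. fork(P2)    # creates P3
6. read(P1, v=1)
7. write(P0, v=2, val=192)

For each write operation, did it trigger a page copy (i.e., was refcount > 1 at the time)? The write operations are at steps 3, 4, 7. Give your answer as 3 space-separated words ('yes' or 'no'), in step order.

Op 1: fork(P0) -> P1. 3 ppages; refcounts: pp0:2 pp1:2 pp2:2
Op 2: fork(P1) -> P2. 3 ppages; refcounts: pp0:3 pp1:3 pp2:3
Op 3: write(P2, v2, 125). refcount(pp2)=3>1 -> COPY to pp3. 4 ppages; refcounts: pp0:3 pp1:3 pp2:2 pp3:1
Op 4: write(P0, v2, 180). refcount(pp2)=2>1 -> COPY to pp4. 5 ppages; refcounts: pp0:3 pp1:3 pp2:1 pp3:1 pp4:1
Op 5: fork(P2) -> P3. 5 ppages; refcounts: pp0:4 pp1:4 pp2:1 pp3:2 pp4:1
Op 6: read(P1, v1) -> 13. No state change.
Op 7: write(P0, v2, 192). refcount(pp4)=1 -> write in place. 5 ppages; refcounts: pp0:4 pp1:4 pp2:1 pp3:2 pp4:1

yes yes no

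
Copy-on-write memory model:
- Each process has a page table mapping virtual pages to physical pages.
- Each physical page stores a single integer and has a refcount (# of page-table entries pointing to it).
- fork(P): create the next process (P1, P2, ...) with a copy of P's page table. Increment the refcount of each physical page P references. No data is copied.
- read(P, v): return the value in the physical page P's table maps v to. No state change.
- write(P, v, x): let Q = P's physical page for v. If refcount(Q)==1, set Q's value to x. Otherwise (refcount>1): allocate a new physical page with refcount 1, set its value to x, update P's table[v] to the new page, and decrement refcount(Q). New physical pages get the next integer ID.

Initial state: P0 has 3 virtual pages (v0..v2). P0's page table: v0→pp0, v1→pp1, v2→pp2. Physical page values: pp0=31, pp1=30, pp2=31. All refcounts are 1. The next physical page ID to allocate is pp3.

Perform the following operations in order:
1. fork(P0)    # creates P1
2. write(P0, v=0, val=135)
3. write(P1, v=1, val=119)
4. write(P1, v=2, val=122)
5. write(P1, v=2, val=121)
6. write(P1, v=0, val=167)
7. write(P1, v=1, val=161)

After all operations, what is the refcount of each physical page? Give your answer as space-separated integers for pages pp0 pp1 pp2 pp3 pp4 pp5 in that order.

Answer: 1 1 1 1 1 1

Derivation:
Op 1: fork(P0) -> P1. 3 ppages; refcounts: pp0:2 pp1:2 pp2:2
Op 2: write(P0, v0, 135). refcount(pp0)=2>1 -> COPY to pp3. 4 ppages; refcounts: pp0:1 pp1:2 pp2:2 pp3:1
Op 3: write(P1, v1, 119). refcount(pp1)=2>1 -> COPY to pp4. 5 ppages; refcounts: pp0:1 pp1:1 pp2:2 pp3:1 pp4:1
Op 4: write(P1, v2, 122). refcount(pp2)=2>1 -> COPY to pp5. 6 ppages; refcounts: pp0:1 pp1:1 pp2:1 pp3:1 pp4:1 pp5:1
Op 5: write(P1, v2, 121). refcount(pp5)=1 -> write in place. 6 ppages; refcounts: pp0:1 pp1:1 pp2:1 pp3:1 pp4:1 pp5:1
Op 6: write(P1, v0, 167). refcount(pp0)=1 -> write in place. 6 ppages; refcounts: pp0:1 pp1:1 pp2:1 pp3:1 pp4:1 pp5:1
Op 7: write(P1, v1, 161). refcount(pp4)=1 -> write in place. 6 ppages; refcounts: pp0:1 pp1:1 pp2:1 pp3:1 pp4:1 pp5:1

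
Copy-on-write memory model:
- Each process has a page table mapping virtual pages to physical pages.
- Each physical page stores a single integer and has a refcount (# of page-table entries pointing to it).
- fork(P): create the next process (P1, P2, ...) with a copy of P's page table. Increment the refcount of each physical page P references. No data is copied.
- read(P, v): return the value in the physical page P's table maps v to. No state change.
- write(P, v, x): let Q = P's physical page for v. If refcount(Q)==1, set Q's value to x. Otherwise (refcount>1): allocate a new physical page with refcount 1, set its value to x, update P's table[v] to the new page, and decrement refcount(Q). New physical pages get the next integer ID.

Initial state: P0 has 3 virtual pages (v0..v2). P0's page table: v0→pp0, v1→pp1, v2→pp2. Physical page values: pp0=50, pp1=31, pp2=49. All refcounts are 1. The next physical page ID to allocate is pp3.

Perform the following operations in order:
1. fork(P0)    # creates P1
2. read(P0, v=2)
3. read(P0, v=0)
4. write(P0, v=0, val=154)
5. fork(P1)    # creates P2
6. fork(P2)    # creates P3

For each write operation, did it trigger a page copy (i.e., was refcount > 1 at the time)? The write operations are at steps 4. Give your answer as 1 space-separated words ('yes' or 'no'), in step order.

Op 1: fork(P0) -> P1. 3 ppages; refcounts: pp0:2 pp1:2 pp2:2
Op 2: read(P0, v2) -> 49. No state change.
Op 3: read(P0, v0) -> 50. No state change.
Op 4: write(P0, v0, 154). refcount(pp0)=2>1 -> COPY to pp3. 4 ppages; refcounts: pp0:1 pp1:2 pp2:2 pp3:1
Op 5: fork(P1) -> P2. 4 ppages; refcounts: pp0:2 pp1:3 pp2:3 pp3:1
Op 6: fork(P2) -> P3. 4 ppages; refcounts: pp0:3 pp1:4 pp2:4 pp3:1

yes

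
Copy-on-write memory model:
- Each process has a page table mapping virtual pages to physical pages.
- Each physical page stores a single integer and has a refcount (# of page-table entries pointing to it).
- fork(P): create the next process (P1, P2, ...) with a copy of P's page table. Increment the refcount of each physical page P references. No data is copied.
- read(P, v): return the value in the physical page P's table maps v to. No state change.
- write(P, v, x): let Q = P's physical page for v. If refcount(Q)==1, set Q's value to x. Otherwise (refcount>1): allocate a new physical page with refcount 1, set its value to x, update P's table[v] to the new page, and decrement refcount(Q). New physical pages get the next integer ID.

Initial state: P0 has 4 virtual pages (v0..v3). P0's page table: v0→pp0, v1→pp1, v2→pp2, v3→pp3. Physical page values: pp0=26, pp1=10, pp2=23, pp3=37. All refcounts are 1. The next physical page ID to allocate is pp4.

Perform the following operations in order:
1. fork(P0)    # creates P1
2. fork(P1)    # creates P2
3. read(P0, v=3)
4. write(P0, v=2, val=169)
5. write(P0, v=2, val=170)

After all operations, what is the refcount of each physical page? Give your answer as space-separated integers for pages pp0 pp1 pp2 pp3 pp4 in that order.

Op 1: fork(P0) -> P1. 4 ppages; refcounts: pp0:2 pp1:2 pp2:2 pp3:2
Op 2: fork(P1) -> P2. 4 ppages; refcounts: pp0:3 pp1:3 pp2:3 pp3:3
Op 3: read(P0, v3) -> 37. No state change.
Op 4: write(P0, v2, 169). refcount(pp2)=3>1 -> COPY to pp4. 5 ppages; refcounts: pp0:3 pp1:3 pp2:2 pp3:3 pp4:1
Op 5: write(P0, v2, 170). refcount(pp4)=1 -> write in place. 5 ppages; refcounts: pp0:3 pp1:3 pp2:2 pp3:3 pp4:1

Answer: 3 3 2 3 1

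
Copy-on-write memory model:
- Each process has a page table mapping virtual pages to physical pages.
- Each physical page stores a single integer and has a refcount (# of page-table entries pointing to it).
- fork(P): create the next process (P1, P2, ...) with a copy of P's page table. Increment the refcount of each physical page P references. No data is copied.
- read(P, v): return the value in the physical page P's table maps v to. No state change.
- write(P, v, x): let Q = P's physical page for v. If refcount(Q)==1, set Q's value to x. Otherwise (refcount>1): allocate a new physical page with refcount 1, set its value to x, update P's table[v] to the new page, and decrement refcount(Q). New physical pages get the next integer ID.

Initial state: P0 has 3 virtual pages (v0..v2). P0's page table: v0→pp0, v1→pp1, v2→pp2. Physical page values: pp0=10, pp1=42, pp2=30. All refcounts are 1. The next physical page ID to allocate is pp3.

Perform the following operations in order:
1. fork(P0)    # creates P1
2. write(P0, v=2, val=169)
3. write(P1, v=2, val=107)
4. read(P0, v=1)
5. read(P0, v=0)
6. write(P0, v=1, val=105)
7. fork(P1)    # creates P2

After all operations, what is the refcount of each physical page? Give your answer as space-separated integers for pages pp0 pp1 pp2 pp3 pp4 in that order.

Op 1: fork(P0) -> P1. 3 ppages; refcounts: pp0:2 pp1:2 pp2:2
Op 2: write(P0, v2, 169). refcount(pp2)=2>1 -> COPY to pp3. 4 ppages; refcounts: pp0:2 pp1:2 pp2:1 pp3:1
Op 3: write(P1, v2, 107). refcount(pp2)=1 -> write in place. 4 ppages; refcounts: pp0:2 pp1:2 pp2:1 pp3:1
Op 4: read(P0, v1) -> 42. No state change.
Op 5: read(P0, v0) -> 10. No state change.
Op 6: write(P0, v1, 105). refcount(pp1)=2>1 -> COPY to pp4. 5 ppages; refcounts: pp0:2 pp1:1 pp2:1 pp3:1 pp4:1
Op 7: fork(P1) -> P2. 5 ppages; refcounts: pp0:3 pp1:2 pp2:2 pp3:1 pp4:1

Answer: 3 2 2 1 1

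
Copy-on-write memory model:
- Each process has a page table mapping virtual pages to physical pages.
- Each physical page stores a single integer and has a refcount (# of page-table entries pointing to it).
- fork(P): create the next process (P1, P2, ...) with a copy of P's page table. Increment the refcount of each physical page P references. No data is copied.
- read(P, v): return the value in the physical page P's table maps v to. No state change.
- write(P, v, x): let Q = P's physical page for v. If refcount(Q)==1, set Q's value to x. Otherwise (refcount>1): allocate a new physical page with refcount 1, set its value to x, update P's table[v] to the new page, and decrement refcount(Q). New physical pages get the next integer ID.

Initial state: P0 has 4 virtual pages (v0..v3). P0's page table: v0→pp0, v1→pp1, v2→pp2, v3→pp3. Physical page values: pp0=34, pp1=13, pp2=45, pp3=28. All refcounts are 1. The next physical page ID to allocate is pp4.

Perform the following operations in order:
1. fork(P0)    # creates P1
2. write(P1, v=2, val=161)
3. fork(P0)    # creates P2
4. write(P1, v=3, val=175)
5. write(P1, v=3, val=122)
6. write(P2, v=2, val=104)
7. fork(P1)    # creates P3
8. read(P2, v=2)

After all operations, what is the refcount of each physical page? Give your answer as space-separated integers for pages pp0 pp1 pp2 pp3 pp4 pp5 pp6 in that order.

Op 1: fork(P0) -> P1. 4 ppages; refcounts: pp0:2 pp1:2 pp2:2 pp3:2
Op 2: write(P1, v2, 161). refcount(pp2)=2>1 -> COPY to pp4. 5 ppages; refcounts: pp0:2 pp1:2 pp2:1 pp3:2 pp4:1
Op 3: fork(P0) -> P2. 5 ppages; refcounts: pp0:3 pp1:3 pp2:2 pp3:3 pp4:1
Op 4: write(P1, v3, 175). refcount(pp3)=3>1 -> COPY to pp5. 6 ppages; refcounts: pp0:3 pp1:3 pp2:2 pp3:2 pp4:1 pp5:1
Op 5: write(P1, v3, 122). refcount(pp5)=1 -> write in place. 6 ppages; refcounts: pp0:3 pp1:3 pp2:2 pp3:2 pp4:1 pp5:1
Op 6: write(P2, v2, 104). refcount(pp2)=2>1 -> COPY to pp6. 7 ppages; refcounts: pp0:3 pp1:3 pp2:1 pp3:2 pp4:1 pp5:1 pp6:1
Op 7: fork(P1) -> P3. 7 ppages; refcounts: pp0:4 pp1:4 pp2:1 pp3:2 pp4:2 pp5:2 pp6:1
Op 8: read(P2, v2) -> 104. No state change.

Answer: 4 4 1 2 2 2 1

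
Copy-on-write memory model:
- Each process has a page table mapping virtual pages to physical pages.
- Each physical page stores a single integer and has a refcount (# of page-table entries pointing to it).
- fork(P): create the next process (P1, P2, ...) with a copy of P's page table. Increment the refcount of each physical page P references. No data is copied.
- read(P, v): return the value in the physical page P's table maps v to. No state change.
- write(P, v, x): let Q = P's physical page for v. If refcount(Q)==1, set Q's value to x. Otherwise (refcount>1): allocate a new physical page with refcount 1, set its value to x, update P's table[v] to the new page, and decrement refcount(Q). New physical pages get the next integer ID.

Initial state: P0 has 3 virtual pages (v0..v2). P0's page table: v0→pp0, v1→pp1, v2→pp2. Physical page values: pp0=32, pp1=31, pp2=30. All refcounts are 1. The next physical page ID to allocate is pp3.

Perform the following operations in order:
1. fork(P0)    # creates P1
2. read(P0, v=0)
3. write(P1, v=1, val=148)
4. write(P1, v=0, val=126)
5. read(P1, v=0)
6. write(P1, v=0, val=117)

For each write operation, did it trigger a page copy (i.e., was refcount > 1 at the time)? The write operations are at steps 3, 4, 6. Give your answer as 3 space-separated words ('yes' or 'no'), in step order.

Op 1: fork(P0) -> P1. 3 ppages; refcounts: pp0:2 pp1:2 pp2:2
Op 2: read(P0, v0) -> 32. No state change.
Op 3: write(P1, v1, 148). refcount(pp1)=2>1 -> COPY to pp3. 4 ppages; refcounts: pp0:2 pp1:1 pp2:2 pp3:1
Op 4: write(P1, v0, 126). refcount(pp0)=2>1 -> COPY to pp4. 5 ppages; refcounts: pp0:1 pp1:1 pp2:2 pp3:1 pp4:1
Op 5: read(P1, v0) -> 126. No state change.
Op 6: write(P1, v0, 117). refcount(pp4)=1 -> write in place. 5 ppages; refcounts: pp0:1 pp1:1 pp2:2 pp3:1 pp4:1

yes yes no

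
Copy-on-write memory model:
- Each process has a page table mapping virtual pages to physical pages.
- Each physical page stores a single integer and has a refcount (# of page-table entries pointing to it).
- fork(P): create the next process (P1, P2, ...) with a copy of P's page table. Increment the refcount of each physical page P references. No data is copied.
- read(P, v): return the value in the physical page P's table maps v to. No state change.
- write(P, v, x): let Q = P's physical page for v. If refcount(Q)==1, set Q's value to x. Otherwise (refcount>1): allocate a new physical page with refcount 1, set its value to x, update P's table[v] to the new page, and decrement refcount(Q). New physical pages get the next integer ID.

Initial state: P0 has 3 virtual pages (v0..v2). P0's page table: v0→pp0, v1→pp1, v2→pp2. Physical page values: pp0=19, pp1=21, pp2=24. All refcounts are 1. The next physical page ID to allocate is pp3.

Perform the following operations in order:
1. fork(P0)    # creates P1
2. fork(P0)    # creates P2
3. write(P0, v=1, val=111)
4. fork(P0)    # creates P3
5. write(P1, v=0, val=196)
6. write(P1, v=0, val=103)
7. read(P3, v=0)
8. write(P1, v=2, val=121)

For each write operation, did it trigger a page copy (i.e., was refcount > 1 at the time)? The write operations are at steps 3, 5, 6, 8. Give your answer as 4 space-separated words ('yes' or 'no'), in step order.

Op 1: fork(P0) -> P1. 3 ppages; refcounts: pp0:2 pp1:2 pp2:2
Op 2: fork(P0) -> P2. 3 ppages; refcounts: pp0:3 pp1:3 pp2:3
Op 3: write(P0, v1, 111). refcount(pp1)=3>1 -> COPY to pp3. 4 ppages; refcounts: pp0:3 pp1:2 pp2:3 pp3:1
Op 4: fork(P0) -> P3. 4 ppages; refcounts: pp0:4 pp1:2 pp2:4 pp3:2
Op 5: write(P1, v0, 196). refcount(pp0)=4>1 -> COPY to pp4. 5 ppages; refcounts: pp0:3 pp1:2 pp2:4 pp3:2 pp4:1
Op 6: write(P1, v0, 103). refcount(pp4)=1 -> write in place. 5 ppages; refcounts: pp0:3 pp1:2 pp2:4 pp3:2 pp4:1
Op 7: read(P3, v0) -> 19. No state change.
Op 8: write(P1, v2, 121). refcount(pp2)=4>1 -> COPY to pp5. 6 ppages; refcounts: pp0:3 pp1:2 pp2:3 pp3:2 pp4:1 pp5:1

yes yes no yes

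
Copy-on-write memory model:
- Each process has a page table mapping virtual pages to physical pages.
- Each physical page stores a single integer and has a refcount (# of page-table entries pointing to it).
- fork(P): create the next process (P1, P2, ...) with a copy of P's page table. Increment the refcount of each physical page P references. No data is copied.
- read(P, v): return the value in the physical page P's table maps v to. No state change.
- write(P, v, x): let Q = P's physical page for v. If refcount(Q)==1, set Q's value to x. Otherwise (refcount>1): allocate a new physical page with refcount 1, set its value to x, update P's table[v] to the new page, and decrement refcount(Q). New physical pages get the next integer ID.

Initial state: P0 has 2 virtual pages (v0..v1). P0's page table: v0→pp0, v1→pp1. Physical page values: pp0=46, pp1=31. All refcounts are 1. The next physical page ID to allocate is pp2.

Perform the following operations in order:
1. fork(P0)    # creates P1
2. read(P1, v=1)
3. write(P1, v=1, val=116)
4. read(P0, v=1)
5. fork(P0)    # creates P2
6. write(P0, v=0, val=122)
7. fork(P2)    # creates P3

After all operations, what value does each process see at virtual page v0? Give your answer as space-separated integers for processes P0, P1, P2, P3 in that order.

Op 1: fork(P0) -> P1. 2 ppages; refcounts: pp0:2 pp1:2
Op 2: read(P1, v1) -> 31. No state change.
Op 3: write(P1, v1, 116). refcount(pp1)=2>1 -> COPY to pp2. 3 ppages; refcounts: pp0:2 pp1:1 pp2:1
Op 4: read(P0, v1) -> 31. No state change.
Op 5: fork(P0) -> P2. 3 ppages; refcounts: pp0:3 pp1:2 pp2:1
Op 6: write(P0, v0, 122). refcount(pp0)=3>1 -> COPY to pp3. 4 ppages; refcounts: pp0:2 pp1:2 pp2:1 pp3:1
Op 7: fork(P2) -> P3. 4 ppages; refcounts: pp0:3 pp1:3 pp2:1 pp3:1
P0: v0 -> pp3 = 122
P1: v0 -> pp0 = 46
P2: v0 -> pp0 = 46
P3: v0 -> pp0 = 46

Answer: 122 46 46 46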